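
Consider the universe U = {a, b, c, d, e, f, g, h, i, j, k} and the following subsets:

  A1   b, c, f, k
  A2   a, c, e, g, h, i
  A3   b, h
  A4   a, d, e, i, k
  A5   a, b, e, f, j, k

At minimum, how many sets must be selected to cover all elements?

A2, A4, A5 together cover {a, b, c, d, e, f, g, h, i, j, k} — every element.
No 2 of the 5 sets cover everything (all 10 pairs fall short), so 3 is minimum.

3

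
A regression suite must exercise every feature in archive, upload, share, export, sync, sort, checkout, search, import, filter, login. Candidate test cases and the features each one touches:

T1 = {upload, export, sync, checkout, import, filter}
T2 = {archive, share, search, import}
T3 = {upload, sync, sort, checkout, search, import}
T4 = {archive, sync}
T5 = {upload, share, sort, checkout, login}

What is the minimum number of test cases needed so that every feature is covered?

3

T1, T2, T5 together cover {archive, upload, share, export, sync, sort, checkout, search, import, filter, login} — every feature.
No 2 of the 5 test cases cover everything (all 10 pairs fall short), so 3 is minimum.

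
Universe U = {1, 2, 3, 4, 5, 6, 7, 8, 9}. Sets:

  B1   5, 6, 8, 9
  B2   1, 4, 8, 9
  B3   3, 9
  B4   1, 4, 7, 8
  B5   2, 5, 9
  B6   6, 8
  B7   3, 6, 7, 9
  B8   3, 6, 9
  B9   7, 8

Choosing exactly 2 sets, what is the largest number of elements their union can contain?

Choosing B1, B4 covers {1, 4, 5, 6, 7, 8, 9} — 7 elements.
No choice of 2 sets does better; here 2, 3 are left uncovered.

7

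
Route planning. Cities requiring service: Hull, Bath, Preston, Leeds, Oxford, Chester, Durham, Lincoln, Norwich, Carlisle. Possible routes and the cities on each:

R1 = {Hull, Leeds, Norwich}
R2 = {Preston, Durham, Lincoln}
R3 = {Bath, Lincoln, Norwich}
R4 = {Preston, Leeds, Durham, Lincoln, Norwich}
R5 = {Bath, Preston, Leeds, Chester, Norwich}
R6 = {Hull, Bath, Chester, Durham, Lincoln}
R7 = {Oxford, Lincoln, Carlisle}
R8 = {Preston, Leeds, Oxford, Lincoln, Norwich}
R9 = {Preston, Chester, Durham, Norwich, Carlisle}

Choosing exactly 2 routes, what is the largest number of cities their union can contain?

9

Choosing R6, R8 covers {Hull, Bath, Preston, Leeds, Oxford, Chester, Durham, Lincoln, Norwich} — 9 cities.
No choice of 2 routes does better; here Carlisle is left uncovered.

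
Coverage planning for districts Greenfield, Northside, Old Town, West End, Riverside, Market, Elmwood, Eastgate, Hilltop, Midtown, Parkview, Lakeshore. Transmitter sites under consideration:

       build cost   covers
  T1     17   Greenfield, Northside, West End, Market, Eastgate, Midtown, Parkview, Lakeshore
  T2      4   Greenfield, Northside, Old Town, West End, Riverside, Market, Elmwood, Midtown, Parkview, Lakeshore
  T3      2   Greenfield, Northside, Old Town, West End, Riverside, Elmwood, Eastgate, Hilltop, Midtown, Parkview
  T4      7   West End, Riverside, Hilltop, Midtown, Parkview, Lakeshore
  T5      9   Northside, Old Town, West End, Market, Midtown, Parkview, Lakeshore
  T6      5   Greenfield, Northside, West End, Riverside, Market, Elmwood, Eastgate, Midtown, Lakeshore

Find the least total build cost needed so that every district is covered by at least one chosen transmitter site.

6

T2, T3 cover every district at build cost 4 + 2 = 6.
Any cover uses at least 2 transmitter sites; among all covering selections none totals below 6.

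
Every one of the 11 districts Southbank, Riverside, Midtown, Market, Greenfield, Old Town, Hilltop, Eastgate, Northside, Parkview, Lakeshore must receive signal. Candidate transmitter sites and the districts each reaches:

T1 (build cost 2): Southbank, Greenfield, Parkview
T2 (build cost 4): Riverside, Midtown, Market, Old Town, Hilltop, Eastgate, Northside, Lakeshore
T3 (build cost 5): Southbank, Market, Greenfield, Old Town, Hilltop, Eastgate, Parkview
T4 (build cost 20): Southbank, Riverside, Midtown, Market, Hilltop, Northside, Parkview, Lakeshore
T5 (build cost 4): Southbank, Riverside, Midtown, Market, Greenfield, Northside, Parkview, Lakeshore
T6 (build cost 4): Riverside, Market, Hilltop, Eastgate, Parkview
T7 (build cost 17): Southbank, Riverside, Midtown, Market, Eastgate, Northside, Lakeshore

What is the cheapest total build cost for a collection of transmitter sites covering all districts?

T1, T2 cover every district at build cost 2 + 4 = 6.
Any cover uses at least 2 transmitter sites; among all covering selections none totals below 6.

6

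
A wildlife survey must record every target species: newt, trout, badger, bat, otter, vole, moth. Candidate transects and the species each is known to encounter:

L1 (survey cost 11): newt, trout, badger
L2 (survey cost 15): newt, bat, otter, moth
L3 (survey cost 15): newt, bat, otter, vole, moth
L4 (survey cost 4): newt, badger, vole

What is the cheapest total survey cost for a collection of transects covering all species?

L1, L3 cover every species at survey cost 11 + 15 = 26.
Any cover uses at least 2 transects; among all covering selections none totals below 26.

26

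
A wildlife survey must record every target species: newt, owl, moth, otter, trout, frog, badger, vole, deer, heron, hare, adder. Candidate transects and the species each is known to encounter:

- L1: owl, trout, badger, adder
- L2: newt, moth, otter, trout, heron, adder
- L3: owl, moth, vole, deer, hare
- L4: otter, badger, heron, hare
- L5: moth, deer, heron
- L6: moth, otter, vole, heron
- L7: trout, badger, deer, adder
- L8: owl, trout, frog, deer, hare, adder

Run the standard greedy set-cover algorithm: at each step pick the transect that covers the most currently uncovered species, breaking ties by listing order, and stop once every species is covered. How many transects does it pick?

Pick 1: L2 covers 6 new species (newt, moth, otter, trout, heron, adder).
Pick 2: L3 covers 4 new species (owl, vole, deer, hare).
Pick 3: L1 covers 1 new species (badger).
Pick 4: L8 covers 1 new species (frog).
Greedy uses 4 transects.

4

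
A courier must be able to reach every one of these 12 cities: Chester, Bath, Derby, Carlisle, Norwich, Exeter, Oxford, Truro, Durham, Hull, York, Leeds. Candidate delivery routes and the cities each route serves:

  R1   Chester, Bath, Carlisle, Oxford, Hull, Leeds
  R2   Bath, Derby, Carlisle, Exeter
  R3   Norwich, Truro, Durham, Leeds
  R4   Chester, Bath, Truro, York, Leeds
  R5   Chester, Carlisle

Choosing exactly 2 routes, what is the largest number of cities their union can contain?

9

Choosing R1, R3 covers {Chester, Bath, Carlisle, Norwich, Oxford, Truro, Durham, Hull, Leeds} — 9 cities.
No choice of 2 routes does better; here Derby, Exeter, York are left uncovered.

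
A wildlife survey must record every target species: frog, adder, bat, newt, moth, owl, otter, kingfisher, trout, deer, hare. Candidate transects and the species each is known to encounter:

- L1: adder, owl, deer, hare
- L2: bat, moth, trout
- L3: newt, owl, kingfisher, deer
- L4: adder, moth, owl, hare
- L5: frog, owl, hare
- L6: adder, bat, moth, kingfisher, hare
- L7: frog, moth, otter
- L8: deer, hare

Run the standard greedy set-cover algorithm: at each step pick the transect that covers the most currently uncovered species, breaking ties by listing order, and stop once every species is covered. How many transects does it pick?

4

Pick 1: L6 covers 5 new species (adder, bat, moth, kingfisher, hare).
Pick 2: L3 covers 3 new species (newt, owl, deer).
Pick 3: L7 covers 2 new species (frog, otter).
Pick 4: L2 covers 1 new species (trout).
Greedy uses 4 transects.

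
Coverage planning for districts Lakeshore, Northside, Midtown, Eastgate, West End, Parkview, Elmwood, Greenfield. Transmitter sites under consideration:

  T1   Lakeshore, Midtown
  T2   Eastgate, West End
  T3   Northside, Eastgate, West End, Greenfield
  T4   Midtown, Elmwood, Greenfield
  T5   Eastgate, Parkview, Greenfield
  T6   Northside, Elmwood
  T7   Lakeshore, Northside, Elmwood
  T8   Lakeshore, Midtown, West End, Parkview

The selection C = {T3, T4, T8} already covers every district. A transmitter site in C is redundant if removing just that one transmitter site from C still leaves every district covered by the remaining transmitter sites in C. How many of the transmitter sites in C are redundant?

Drop T3: Northside, Eastgate uncovered — not redundant.
Drop T4: Elmwood uncovered — not redundant.
Drop T8: Lakeshore, Parkview uncovered — not redundant.
None of the transmitter sites in C is redundant.

0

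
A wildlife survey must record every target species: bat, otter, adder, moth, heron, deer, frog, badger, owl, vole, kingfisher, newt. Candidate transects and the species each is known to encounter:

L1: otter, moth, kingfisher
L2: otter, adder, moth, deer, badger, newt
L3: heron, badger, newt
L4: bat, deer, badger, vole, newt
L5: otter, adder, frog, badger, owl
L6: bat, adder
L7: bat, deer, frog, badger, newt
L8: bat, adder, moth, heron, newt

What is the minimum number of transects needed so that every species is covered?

L1, L3, L4, L5 together cover {bat, otter, adder, moth, heron, deer, frog, badger, owl, vole, kingfisher, newt} — every species.
No 3 of the 8 transects cover everything (all 56 triples fall short), so 4 is minimum.
Greedy (largest uncovered first) would take L2, L4, L5, L1, L3 — 5 transects — but 4 suffice.

4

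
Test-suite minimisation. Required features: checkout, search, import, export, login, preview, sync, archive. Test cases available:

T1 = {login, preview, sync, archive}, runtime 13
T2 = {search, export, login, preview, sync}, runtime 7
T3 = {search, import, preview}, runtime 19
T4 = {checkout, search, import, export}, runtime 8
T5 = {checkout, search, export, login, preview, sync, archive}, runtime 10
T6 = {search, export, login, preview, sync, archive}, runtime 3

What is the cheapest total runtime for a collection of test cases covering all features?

T4, T6 cover every feature at runtime 8 + 3 = 11.
Any cover uses at least 2 test cases; among all covering selections none totals below 11.

11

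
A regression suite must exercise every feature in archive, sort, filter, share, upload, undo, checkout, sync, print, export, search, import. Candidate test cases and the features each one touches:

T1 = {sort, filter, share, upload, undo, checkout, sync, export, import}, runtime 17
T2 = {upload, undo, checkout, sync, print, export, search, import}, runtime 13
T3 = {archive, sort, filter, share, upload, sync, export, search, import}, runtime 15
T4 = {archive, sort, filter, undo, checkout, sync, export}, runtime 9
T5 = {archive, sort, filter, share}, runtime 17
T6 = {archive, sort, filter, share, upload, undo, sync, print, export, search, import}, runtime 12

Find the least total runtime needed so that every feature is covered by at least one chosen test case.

T4, T6 cover every feature at runtime 9 + 12 = 21.
Any cover uses at least 2 test cases; among all covering selections none totals below 21.

21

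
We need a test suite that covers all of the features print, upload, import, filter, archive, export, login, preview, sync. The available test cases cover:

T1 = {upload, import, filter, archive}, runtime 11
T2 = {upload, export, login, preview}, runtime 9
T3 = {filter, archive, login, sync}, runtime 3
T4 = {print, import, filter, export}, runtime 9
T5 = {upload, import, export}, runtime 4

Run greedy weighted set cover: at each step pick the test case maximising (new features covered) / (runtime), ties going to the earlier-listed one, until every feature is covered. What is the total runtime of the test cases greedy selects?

Pick 1: T3 adds 4 new (filter, archive, login, sync) at runtime 3 (ratio 4/3).
Pick 2: T5 adds 3 new (upload, import, export) at runtime 4 (ratio 3/4).
Pick 3: T2 adds 1 new (preview) at runtime 9 (ratio 1/9).
Pick 4: T4 adds 1 new (print) at runtime 9 (ratio 1/9).
Greedy total runtime: 3 + 4 + 9 + 9 = 25. (The true optimum is 21, so greedy overshoots here.)

25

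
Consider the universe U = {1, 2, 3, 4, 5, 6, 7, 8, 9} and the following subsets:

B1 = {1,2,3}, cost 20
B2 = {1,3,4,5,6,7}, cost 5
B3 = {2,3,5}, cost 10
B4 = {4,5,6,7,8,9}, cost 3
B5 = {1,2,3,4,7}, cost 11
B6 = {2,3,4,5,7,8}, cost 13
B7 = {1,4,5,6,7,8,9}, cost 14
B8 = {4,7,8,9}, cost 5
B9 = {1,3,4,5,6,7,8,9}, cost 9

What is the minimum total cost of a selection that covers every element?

14

B4, B5 cover every element at cost 3 + 11 = 14.
Any cover uses at least 2 sets; among all covering selections none totals below 14.
Greedy by coverage-per-cost would pick B4, B2, B3 for 18 — worse than the optimum 14.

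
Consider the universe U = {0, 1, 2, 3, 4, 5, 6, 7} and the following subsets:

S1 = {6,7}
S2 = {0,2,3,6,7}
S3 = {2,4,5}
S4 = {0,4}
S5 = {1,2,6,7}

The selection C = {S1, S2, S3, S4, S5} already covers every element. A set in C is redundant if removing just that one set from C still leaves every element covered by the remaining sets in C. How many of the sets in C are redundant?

2

Drop S1: the rest still cover every element — redundant.
Drop S2: 3 uncovered — not redundant.
Drop S3: 5 uncovered — not redundant.
Drop S4: the rest still cover every element — redundant.
Drop S5: 1 uncovered — not redundant.
2 redundant: S1, S4.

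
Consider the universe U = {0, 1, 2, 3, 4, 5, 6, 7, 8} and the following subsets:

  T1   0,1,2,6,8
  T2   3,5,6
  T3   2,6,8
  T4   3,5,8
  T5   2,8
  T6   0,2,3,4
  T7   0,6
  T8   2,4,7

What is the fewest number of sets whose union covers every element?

T1, T2, T8 together cover {0, 1, 2, 3, 4, 5, 6, 7, 8} — every element.
No 2 of the 8 sets cover everything (all 28 pairs fall short), so 3 is minimum.

3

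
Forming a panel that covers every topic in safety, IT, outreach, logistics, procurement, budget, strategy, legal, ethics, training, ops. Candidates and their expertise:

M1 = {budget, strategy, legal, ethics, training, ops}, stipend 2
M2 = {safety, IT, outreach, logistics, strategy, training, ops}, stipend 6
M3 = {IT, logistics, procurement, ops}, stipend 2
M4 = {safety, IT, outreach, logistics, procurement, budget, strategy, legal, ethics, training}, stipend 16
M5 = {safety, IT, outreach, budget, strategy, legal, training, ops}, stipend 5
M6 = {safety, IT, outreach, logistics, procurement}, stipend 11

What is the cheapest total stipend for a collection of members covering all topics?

M1, M3, M5 cover every topic at stipend 2 + 2 + 5 = 9.
Any cover uses at least 2 members; among all covering selections none totals below 9.

9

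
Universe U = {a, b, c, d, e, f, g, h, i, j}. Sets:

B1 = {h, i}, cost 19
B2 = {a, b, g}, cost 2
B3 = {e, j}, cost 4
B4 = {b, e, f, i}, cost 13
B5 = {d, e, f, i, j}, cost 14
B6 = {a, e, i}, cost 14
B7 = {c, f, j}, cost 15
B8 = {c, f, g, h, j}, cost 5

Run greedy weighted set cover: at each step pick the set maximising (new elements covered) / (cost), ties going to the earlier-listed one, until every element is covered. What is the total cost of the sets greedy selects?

25

Pick 1: B2 adds 3 new (a, b, g) at cost 2 (ratio 3/2).
Pick 2: B8 adds 4 new (c, f, h, j) at cost 5 (ratio 4/5).
Pick 3: B3 adds 1 new (e) at cost 4 (ratio 1/4).
Pick 4: B5 adds 2 new (d, i) at cost 14 (ratio 2/14).
Greedy total cost: 2 + 5 + 4 + 14 = 25. (The true optimum is 21, so greedy overshoots here.)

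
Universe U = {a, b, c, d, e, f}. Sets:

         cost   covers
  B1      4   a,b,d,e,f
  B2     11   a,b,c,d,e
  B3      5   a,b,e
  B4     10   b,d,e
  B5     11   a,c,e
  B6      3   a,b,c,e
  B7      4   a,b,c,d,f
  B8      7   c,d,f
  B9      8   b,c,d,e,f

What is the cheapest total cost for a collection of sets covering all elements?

B1, B6 cover every element at cost 4 + 3 = 7.
Any cover uses at least 2 sets; among all covering selections none totals below 7.

7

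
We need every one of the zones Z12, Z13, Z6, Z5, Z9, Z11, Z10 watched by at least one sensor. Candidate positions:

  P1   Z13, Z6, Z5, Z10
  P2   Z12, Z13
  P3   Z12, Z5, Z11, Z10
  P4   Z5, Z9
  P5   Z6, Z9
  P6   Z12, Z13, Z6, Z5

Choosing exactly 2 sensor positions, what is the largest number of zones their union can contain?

Choosing P1, P3 covers {Z12, Z13, Z6, Z5, Z11, Z10} — 6 zones.
No choice of 2 sensor positions does better; here Z9 is left uncovered.

6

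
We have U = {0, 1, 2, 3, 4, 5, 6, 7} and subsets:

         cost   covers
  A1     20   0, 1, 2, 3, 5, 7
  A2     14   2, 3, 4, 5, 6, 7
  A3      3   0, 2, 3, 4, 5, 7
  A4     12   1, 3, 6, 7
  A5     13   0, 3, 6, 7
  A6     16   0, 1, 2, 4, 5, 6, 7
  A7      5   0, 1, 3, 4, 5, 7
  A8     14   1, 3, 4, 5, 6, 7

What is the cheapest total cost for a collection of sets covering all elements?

A3, A4 cover every element at cost 3 + 12 = 15.
Any cover uses at least 2 sets; among all covering selections none totals below 15.

15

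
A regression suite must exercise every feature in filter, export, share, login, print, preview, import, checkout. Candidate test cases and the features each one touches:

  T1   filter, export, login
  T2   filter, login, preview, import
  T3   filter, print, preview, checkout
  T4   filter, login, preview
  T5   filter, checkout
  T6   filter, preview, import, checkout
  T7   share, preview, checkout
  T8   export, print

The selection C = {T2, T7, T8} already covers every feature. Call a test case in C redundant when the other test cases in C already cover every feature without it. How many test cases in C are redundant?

0

Drop T2: filter, login, import uncovered — not redundant.
Drop T7: share, checkout uncovered — not redundant.
Drop T8: export, print uncovered — not redundant.
None of the test cases in C is redundant.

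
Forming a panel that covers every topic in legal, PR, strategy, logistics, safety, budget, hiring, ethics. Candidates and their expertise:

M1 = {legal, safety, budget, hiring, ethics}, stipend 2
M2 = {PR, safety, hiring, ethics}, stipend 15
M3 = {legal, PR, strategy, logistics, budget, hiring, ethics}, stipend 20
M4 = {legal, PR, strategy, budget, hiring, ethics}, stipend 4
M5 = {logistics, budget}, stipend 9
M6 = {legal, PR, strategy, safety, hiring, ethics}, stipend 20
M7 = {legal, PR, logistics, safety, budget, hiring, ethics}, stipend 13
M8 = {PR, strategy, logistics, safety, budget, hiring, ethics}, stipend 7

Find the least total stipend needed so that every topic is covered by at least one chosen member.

9

M1, M8 cover every topic at stipend 2 + 7 = 9.
Any cover uses at least 2 members; among all covering selections none totals below 9.
Greedy by coverage-per-stipend would pick M1, M4, M8 for 13 — worse than the optimum 9.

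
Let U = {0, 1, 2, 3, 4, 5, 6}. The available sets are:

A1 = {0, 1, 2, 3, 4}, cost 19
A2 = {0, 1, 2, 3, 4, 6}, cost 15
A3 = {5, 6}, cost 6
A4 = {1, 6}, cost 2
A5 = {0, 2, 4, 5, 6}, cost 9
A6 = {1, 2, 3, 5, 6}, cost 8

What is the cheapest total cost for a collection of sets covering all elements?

17

A5, A6 cover every element at cost 9 + 8 = 17.
Any cover uses at least 2 sets; among all covering selections none totals below 17.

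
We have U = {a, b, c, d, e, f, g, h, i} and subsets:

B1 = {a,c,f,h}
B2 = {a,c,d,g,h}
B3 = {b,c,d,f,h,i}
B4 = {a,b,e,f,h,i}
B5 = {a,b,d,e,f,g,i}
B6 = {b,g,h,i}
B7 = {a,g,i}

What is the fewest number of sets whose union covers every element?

2

B1, B5 together cover {a, b, c, d, e, f, g, h, i} — every element.
No single set contains all 9 elements, so 2 is optimal.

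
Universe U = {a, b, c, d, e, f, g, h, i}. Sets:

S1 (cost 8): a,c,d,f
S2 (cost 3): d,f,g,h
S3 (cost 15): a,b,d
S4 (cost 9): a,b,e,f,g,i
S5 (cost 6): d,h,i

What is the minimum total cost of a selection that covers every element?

S1, S2, S4 cover every element at cost 8 + 3 + 9 = 20.
Any cover uses at least 3 sets; among all covering selections none totals below 20.

20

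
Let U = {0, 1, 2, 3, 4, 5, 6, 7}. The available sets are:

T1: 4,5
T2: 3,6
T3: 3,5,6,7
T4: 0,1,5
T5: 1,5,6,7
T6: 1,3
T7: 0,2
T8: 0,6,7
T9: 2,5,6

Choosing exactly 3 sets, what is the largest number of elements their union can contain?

Choosing T1, T3, T4 covers {0, 1, 3, 4, 5, 6, 7} — 7 elements.
No choice of 3 sets does better; here 2 is left uncovered.

7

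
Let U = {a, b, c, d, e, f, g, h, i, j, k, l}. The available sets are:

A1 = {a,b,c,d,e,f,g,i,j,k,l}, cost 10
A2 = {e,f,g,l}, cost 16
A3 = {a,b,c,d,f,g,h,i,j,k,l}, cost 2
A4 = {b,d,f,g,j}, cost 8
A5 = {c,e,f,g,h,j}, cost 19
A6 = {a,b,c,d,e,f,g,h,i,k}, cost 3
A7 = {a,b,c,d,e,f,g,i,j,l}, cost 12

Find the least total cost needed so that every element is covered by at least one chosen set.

5

A3, A6 cover every element at cost 2 + 3 = 5.
Any cover uses at least 2 sets; among all covering selections none totals below 5.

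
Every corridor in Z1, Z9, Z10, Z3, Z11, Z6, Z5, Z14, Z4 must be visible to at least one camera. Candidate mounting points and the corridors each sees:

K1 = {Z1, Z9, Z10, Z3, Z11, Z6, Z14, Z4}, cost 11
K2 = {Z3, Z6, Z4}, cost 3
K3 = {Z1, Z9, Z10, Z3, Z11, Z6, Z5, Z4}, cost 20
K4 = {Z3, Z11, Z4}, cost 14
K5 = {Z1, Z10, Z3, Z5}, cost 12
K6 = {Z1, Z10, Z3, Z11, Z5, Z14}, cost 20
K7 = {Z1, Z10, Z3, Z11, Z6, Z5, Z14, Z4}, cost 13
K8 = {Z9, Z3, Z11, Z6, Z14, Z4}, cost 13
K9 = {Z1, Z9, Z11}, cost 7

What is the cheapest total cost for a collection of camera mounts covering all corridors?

20

K7, K9 cover every corridor at cost 13 + 7 = 20.
Any cover uses at least 2 camera mounts; among all covering selections none totals below 20.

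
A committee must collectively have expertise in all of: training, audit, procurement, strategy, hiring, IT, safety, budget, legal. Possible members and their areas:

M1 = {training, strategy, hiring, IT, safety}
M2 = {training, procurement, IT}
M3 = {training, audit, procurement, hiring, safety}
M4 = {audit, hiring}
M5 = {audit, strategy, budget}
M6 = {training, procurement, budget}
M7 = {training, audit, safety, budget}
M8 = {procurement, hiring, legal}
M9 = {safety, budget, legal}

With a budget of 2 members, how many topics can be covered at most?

Choosing M1, M3 covers {training, audit, procurement, strategy, hiring, IT, safety} — 7 topics.
No choice of 2 members does better; here budget, legal are left uncovered.

7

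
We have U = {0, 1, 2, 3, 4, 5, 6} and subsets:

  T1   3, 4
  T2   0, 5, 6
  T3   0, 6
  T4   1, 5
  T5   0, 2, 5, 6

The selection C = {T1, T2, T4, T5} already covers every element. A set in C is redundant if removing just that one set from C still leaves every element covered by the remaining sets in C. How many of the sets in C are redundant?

Drop T1: 3, 4 uncovered — not redundant.
Drop T2: the rest still cover every element — redundant.
Drop T4: 1 uncovered — not redundant.
Drop T5: 2 uncovered — not redundant.
1 redundant: T2.

1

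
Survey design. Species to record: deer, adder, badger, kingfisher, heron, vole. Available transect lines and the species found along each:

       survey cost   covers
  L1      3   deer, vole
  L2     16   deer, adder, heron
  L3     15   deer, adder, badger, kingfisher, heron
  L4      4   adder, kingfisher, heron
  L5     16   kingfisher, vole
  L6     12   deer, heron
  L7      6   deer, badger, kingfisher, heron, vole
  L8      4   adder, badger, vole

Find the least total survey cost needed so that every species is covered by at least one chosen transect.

10

L4, L7 cover every species at survey cost 4 + 6 = 10.
Any cover uses at least 2 transects; among all covering selections none totals below 10.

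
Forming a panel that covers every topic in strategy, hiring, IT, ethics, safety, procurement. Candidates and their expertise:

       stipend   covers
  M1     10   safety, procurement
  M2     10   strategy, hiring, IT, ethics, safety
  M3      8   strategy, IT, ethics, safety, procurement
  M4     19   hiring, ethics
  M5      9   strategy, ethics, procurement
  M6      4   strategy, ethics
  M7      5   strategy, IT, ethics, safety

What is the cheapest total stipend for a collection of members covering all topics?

18

M2, M3 cover every topic at stipend 10 + 8 = 18.
Any cover uses at least 2 members; among all covering selections none totals below 18.
Greedy by coverage-per-stipend would pick M7, M3, M2 for 23 — worse than the optimum 18.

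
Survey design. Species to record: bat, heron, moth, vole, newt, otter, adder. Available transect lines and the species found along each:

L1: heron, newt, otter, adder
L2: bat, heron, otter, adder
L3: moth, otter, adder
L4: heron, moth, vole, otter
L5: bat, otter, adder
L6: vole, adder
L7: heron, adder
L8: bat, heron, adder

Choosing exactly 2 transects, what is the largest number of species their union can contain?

Choosing L1, L4 covers {heron, moth, vole, newt, otter, adder} — 6 species.
No choice of 2 transects does better; here bat is left uncovered.

6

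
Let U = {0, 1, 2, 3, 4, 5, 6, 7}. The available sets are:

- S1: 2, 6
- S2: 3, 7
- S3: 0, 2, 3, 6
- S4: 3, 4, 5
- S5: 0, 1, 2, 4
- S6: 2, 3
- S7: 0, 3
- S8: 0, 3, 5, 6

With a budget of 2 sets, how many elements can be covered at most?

Choosing S5, S8 covers {0, 1, 2, 3, 4, 5, 6} — 7 elements.
No choice of 2 sets does better; here 7 is left uncovered.

7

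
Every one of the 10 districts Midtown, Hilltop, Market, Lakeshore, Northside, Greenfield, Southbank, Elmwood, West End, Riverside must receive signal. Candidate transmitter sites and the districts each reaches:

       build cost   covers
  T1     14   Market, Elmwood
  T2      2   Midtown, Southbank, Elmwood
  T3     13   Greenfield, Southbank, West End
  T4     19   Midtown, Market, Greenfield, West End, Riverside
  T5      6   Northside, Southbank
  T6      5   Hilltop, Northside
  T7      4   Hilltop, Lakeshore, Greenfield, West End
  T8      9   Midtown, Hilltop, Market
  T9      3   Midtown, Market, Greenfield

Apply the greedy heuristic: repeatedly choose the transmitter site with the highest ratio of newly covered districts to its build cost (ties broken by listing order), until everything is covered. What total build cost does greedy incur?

Pick 1: T2 adds 3 new (Midtown, Southbank, Elmwood) at build cost 2 (ratio 3/2).
Pick 2: T7 adds 4 new (Hilltop, Lakeshore, Greenfield, West End) at build cost 4 (ratio 4/4).
Pick 3: T9 adds 1 new (Market) at build cost 3 (ratio 1/3).
Pick 4: T6 adds 1 new (Northside) at build cost 5 (ratio 1/5).
Pick 5: T4 adds 1 new (Riverside) at build cost 19 (ratio 1/19).
Greedy total build cost: 2 + 4 + 3 + 5 + 19 = 33. (The true optimum is 30, so greedy overshoots here.)

33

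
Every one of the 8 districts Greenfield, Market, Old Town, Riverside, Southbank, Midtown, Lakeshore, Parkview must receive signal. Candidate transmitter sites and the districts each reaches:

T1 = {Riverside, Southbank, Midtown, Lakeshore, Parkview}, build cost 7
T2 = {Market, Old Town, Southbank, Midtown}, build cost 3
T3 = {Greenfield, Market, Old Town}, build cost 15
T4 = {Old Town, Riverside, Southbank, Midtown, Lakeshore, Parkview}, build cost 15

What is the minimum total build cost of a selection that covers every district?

T1, T3 cover every district at build cost 7 + 15 = 22.
Any cover uses at least 2 transmitter sites; among all covering selections none totals below 22.
Greedy by coverage-per-build cost would pick T2, T1, T3 for 25 — worse than the optimum 22.

22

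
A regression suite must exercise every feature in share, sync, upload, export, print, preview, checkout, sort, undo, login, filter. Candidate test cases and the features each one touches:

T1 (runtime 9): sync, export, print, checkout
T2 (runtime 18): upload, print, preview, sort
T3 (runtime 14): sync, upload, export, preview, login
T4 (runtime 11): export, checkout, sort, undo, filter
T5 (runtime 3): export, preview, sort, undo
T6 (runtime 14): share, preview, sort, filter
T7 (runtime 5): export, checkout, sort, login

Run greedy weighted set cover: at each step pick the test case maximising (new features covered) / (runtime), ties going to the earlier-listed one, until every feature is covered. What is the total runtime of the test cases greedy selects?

Pick 1: T5 adds 4 new (export, preview, sort, undo) at runtime 3 (ratio 4/3).
Pick 2: T7 adds 2 new (checkout, login) at runtime 5 (ratio 2/5).
Pick 3: T1 adds 2 new (sync, print) at runtime 9 (ratio 2/9).
Pick 4: T6 adds 2 new (share, filter) at runtime 14 (ratio 2/14).
Pick 5: T3 adds 1 new (upload) at runtime 14 (ratio 1/14).
Greedy total runtime: 3 + 5 + 9 + 14 + 14 = 45. (The true optimum is 40, so greedy overshoots here.)

45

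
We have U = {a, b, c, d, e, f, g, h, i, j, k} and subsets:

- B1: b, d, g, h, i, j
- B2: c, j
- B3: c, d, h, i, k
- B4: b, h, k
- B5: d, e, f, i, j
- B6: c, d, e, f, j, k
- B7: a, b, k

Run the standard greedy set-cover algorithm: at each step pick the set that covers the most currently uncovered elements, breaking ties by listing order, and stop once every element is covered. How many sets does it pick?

3

Pick 1: B1 covers 6 new elements (b, d, g, h, i, j).
Pick 2: B6 covers 4 new elements (c, e, f, k).
Pick 3: B7 covers 1 new elements (a).
Greedy uses 3 sets.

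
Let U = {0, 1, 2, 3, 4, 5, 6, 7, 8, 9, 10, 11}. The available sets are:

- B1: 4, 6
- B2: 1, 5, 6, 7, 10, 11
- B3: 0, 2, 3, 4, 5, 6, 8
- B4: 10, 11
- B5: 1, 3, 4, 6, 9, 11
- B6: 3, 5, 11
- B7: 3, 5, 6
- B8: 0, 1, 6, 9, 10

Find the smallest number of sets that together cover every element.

3

B2, B3, B5 together cover {0, 1, 2, 3, 4, 5, 6, 7, 8, 9, 10, 11} — every element.
No 2 of the 8 sets cover everything (all 28 pairs fall short), so 3 is minimum.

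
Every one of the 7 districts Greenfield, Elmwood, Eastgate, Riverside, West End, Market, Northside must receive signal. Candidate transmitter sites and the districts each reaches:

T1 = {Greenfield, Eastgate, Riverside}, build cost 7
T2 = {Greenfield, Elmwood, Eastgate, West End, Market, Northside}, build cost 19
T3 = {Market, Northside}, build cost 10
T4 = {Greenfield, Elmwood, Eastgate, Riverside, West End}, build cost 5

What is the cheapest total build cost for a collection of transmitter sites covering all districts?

T3, T4 cover every district at build cost 10 + 5 = 15.
Any cover uses at least 2 transmitter sites; among all covering selections none totals below 15.

15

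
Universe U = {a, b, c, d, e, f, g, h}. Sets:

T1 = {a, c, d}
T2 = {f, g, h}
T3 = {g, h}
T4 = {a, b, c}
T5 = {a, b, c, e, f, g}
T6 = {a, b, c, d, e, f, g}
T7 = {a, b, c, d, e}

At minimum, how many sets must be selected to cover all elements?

T2, T6 together cover {a, b, c, d, e, f, g, h} — every element.
No single set contains all 8 elements, so 2 is optimal.

2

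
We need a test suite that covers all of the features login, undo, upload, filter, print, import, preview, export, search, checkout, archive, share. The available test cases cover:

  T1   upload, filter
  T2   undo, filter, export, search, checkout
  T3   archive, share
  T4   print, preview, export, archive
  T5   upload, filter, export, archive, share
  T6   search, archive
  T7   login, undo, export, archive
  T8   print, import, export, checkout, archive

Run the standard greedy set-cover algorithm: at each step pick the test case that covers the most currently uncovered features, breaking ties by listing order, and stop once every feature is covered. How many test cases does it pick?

5

Pick 1: T2 covers 5 new features (undo, filter, export, search, checkout).
Pick 2: T4 covers 3 new features (print, preview, archive).
Pick 3: T5 covers 2 new features (upload, share).
Pick 4: T7 covers 1 new features (login).
Pick 5: T8 covers 1 new features (import).
Greedy uses 5 test cases.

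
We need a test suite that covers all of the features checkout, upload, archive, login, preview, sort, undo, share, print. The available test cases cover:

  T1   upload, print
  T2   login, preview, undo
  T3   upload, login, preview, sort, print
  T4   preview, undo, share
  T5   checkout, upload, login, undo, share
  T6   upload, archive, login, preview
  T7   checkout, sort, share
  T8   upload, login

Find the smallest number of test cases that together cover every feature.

3

T3, T5, T6 together cover {checkout, upload, archive, login, preview, sort, undo, share, print} — every feature.
No 2 of the 8 test cases cover everything (all 28 pairs fall short), so 3 is minimum.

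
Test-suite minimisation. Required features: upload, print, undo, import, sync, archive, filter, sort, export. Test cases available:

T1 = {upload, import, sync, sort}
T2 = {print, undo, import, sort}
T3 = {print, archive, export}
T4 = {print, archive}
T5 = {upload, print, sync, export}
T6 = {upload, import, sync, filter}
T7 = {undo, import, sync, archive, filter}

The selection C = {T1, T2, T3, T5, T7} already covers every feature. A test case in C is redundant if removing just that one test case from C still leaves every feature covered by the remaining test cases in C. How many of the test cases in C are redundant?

Drop T1: the rest still cover every feature — redundant.
Drop T2: the rest still cover every feature — redundant.
Drop T3: the rest still cover every feature — redundant.
Drop T5: the rest still cover every feature — redundant.
Drop T7: filter uncovered — not redundant.
4 redundant: T1, T2, T3, T5.

4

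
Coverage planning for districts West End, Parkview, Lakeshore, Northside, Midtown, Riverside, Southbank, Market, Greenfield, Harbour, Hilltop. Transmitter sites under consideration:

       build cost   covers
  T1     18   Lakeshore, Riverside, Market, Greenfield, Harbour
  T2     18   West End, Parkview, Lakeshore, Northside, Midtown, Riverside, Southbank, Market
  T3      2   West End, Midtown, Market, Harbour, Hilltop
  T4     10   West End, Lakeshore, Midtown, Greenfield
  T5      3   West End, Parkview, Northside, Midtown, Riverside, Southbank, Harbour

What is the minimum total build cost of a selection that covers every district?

T3, T4, T5 cover every district at build cost 2 + 10 + 3 = 15.
Any cover uses at least 3 transmitter sites; among all covering selections none totals below 15.

15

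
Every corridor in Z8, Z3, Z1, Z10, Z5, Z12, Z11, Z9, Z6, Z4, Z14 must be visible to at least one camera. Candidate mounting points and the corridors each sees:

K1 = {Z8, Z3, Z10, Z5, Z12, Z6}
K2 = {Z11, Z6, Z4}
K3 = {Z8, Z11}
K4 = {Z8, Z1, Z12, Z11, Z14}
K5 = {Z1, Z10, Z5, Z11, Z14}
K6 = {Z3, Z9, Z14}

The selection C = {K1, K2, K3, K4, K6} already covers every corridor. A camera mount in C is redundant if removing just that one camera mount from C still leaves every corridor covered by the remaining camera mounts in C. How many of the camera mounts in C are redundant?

Drop K1: Z10, Z5 uncovered — not redundant.
Drop K2: Z4 uncovered — not redundant.
Drop K3: the rest still cover every corridor — redundant.
Drop K4: Z1 uncovered — not redundant.
Drop K6: Z9 uncovered — not redundant.
1 redundant: K3.

1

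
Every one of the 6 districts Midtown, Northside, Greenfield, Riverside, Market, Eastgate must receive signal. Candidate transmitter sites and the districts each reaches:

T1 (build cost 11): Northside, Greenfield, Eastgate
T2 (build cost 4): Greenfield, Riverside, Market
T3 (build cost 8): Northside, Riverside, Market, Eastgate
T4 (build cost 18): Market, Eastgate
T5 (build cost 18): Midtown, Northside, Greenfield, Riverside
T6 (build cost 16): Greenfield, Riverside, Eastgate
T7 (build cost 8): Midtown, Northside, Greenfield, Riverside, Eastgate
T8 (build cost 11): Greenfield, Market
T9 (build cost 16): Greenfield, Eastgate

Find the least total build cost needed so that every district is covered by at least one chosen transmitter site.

12

T2, T7 cover every district at build cost 4 + 8 = 12.
Any cover uses at least 2 transmitter sites; among all covering selections none totals below 12.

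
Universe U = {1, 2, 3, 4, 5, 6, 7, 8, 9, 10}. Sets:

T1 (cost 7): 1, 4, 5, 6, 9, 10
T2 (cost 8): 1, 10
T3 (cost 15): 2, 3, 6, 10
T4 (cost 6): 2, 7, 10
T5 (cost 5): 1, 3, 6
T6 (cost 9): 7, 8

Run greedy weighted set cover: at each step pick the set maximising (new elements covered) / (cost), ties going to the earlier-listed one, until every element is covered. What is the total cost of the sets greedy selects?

27

Pick 1: T1 adds 6 new (1, 4, 5, 6, 9, 10) at cost 7 (ratio 6/7).
Pick 2: T4 adds 2 new (2, 7) at cost 6 (ratio 2/6).
Pick 3: T5 adds 1 new (3) at cost 5 (ratio 1/5).
Pick 4: T6 adds 1 new (8) at cost 9 (ratio 1/9).
Greedy total cost: 7 + 6 + 5 + 9 = 27.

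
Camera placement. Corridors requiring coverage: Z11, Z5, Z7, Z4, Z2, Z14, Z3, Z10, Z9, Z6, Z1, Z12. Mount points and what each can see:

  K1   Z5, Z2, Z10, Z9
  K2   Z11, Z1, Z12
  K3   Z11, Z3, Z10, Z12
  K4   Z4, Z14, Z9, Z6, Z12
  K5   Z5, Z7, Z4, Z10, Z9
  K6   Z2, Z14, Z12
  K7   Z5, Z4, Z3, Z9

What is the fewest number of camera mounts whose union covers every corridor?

K1, K2, K3, K4, K5 together cover {Z11, Z5, Z7, Z4, Z2, Z14, Z3, Z10, Z9, Z6, Z1, Z12} — every corridor.
No 4 of the 7 camera mounts cover everything (all 35 size-4 selections fall short), so 5 is minimum.

5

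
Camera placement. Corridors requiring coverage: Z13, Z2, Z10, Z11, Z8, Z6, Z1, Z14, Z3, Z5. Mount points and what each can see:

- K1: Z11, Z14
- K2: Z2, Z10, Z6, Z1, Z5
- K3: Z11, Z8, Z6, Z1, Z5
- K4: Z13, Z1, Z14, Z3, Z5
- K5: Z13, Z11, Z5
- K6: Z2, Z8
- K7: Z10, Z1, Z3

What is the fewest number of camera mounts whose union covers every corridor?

K2, K3, K4 together cover {Z13, Z2, Z10, Z11, Z8, Z6, Z1, Z14, Z3, Z5} — every corridor.
No 2 of the 7 camera mounts cover everything (all 21 pairs fall short), so 3 is minimum.

3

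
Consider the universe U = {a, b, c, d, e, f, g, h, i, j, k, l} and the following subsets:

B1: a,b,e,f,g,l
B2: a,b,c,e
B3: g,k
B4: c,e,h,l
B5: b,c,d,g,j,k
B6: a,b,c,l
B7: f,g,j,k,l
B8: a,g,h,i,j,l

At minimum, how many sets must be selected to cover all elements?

3

B1, B5, B8 together cover {a, b, c, d, e, f, g, h, i, j, k, l} — every element.
No 2 of the 8 sets cover everything (all 28 pairs fall short), so 3 is minimum.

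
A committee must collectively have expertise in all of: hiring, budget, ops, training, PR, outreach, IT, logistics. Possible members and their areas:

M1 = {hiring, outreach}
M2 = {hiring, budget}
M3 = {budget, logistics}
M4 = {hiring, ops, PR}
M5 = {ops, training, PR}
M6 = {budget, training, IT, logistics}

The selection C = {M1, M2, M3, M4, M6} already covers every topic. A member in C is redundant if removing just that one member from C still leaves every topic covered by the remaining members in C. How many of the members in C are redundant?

Drop M1: outreach uncovered — not redundant.
Drop M2: the rest still cover every topic — redundant.
Drop M3: the rest still cover every topic — redundant.
Drop M4: ops, PR uncovered — not redundant.
Drop M6: training, IT uncovered — not redundant.
2 redundant: M2, M3.

2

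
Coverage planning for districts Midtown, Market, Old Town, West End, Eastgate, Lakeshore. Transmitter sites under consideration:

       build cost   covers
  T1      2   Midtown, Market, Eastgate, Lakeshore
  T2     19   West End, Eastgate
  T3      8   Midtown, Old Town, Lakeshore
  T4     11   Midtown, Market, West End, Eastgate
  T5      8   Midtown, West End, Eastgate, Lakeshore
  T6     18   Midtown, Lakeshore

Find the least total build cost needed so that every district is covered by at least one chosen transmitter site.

T1, T3, T5 cover every district at build cost 2 + 8 + 8 = 18.
Any cover uses at least 2 transmitter sites; among all covering selections none totals below 18.

18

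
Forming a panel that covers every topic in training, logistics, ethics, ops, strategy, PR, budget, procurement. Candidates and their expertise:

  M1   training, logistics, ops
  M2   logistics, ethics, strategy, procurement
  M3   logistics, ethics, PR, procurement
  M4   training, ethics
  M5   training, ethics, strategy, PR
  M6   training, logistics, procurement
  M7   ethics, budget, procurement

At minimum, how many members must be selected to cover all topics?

M1, M5, M7 together cover {training, logistics, ethics, ops, strategy, PR, budget, procurement} — every topic.
No 2 of the 7 members cover everything (all 21 pairs fall short), so 3 is minimum.
Greedy (largest uncovered first) would take M2, M1, M3, M7 — 4 members — but 3 suffice.

3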